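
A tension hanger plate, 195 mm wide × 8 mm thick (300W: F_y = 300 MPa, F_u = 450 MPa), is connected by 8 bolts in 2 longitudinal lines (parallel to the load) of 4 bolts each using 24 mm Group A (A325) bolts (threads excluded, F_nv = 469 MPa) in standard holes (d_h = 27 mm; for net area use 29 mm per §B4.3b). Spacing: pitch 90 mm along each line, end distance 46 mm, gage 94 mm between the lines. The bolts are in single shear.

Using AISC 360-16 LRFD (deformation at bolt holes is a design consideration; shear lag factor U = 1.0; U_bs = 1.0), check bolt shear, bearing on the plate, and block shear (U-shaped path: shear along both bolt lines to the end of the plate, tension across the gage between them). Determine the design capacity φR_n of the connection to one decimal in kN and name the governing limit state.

858.1 kN (block shear governs)

Bolt shear: A_b = π(24)²/4 = 452.39 mm². φR_n = 0.75 × 469 × 452.39 × 8 × 1 = 1273.0 kN.
Bearing (8 mm plate, F_u = 450 MPa): end bolts L_c = 46 − 27/2 = 32.5, R_n = min(1.2×32.5×8×450, 2.4×24×8×450) = 140.4 kN/bolt; interior L_c = 90 − 27 = 63, R_n = 207.36 kN/bolt. φR_n = 0.75 × (2×140.4 + 6×207.36) = 1143.7 kN.
Block shear: shear path 2×[46+3×90] = 2×316 mm, A_gv = 5056, A_nv = 2×(316 − 3.5×29)×8 = 3432 mm²; tension across gage: (94 − 1×29)×8 = 520 mm². R_n = min(0.6×450×3432, 0.6×300×5056) + 1.0×450×520 = min(926.64, 910.08) + 234 = 1144.1 kN. φR_n = 0.75 × 1144.1 = 858.1 kN.
Governing: min(1273.0, 1143.7, 858.1) = 858.1 kN → block shear.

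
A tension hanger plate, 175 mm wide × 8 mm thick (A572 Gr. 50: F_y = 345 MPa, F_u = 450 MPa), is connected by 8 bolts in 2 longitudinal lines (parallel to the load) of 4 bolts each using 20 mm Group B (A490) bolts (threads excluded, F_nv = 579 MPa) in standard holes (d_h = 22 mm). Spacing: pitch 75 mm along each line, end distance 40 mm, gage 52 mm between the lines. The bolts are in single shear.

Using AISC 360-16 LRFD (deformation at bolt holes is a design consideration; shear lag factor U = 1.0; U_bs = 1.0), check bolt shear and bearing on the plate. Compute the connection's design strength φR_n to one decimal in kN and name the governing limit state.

965.5 kN (bearing governs)

Bolt shear: A_b = π(20)²/4 = 314.16 mm². φR_n = 0.75 × 579 × 314.16 × 8 × 1 = 1091.4 kN.
Bearing (8 mm plate, F_u = 450 MPa): end bolts L_c = 40 − 22/2 = 29, R_n = min(1.2×29×8×450, 2.4×20×8×450) = 125.28 kN/bolt; interior L_c = 75 − 22 = 53, R_n = 172.8 kN/bolt. φR_n = 0.75 × (2×125.28 + 6×172.8) = 965.5 kN.
Governing: min(1091.4, 965.5) = 965.5 kN → bearing.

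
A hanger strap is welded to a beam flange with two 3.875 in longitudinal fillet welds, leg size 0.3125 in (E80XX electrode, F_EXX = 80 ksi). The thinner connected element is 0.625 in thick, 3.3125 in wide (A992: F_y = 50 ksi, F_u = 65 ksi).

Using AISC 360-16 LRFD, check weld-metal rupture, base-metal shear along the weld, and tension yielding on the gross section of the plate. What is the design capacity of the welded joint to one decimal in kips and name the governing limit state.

Weld metal: throat = 0.707×0.3125 = 0.22094 in, L = 2×3.875 = 7.75 in. φR_n = 0.75 × 0.6 × 80 × 0.22094 × 7.75 = 61.6 kips.
Base metal shear (0.625 in plate): yield φR_n = 1.0×0.6×50×0.625×7.75 = 145.3 kips; rupture φR_n = 0.75×0.6×65×0.625×7.75 = 141.7 kips; take 141.7 kips (rupture).
Tension yield (gross): A_g = 3.3125×0.625 = 2.0703 in². φR_n = 0.90 × 50 × 2.0703 = 93.2 kips.
Governing: min(61.6, 141.7, 93.2) = 61.6 kips → weld metal.

61.6 kips (weld metal governs)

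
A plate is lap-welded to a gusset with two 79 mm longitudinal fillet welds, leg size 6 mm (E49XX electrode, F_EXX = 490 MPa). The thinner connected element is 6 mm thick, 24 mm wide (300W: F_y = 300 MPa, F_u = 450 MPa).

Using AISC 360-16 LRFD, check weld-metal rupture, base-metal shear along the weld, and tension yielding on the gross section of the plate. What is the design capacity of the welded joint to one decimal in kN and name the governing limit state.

Weld metal: throat = 0.707×6 = 4.242 mm, L = 2×79 = 158 mm. φR_n = 0.75 × 0.6 × 490 × 4.242 × 158 = 147.8 kN.
Base metal shear (6 mm plate): yield φR_n = 1.0×0.6×300×6×158 = 170.6 kN; rupture φR_n = 0.75×0.6×450×6×158 = 192.0 kN; take 170.6 kN (yield).
Tension yield (gross): A_g = 24×6 = 144 mm². φR_n = 0.90 × 300 × 144 = 38.9 kN.
Governing: min(147.8, 170.6, 38.9) = 38.9 kN → gross-section yield.

38.9 kN (gross-section yield governs)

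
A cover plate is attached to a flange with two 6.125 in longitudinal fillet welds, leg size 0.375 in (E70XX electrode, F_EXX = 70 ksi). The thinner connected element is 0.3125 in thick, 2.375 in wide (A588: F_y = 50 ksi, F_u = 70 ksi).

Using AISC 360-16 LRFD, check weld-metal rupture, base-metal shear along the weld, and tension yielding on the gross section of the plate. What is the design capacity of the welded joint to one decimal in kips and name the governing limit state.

Weld metal: throat = 0.707×0.375 = 0.26513 in, L = 2×6.125 = 12.25 in. φR_n = 0.75 × 0.6 × 70 × 0.26513 × 12.25 = 102.3 kips.
Base metal shear (0.3125 in plate): yield φR_n = 1.0×0.6×50×0.3125×12.25 = 114.8 kips; rupture φR_n = 0.75×0.6×70×0.3125×12.25 = 120.6 kips; take 114.8 kips (yield).
Tension yield (gross): A_g = 2.375×0.3125 = 0.74219 in². φR_n = 0.90 × 50 × 0.74219 = 33.4 kips.
Governing: min(102.3, 114.8, 33.4) = 33.4 kips → gross-section yield.

33.4 kips (gross-section yield governs)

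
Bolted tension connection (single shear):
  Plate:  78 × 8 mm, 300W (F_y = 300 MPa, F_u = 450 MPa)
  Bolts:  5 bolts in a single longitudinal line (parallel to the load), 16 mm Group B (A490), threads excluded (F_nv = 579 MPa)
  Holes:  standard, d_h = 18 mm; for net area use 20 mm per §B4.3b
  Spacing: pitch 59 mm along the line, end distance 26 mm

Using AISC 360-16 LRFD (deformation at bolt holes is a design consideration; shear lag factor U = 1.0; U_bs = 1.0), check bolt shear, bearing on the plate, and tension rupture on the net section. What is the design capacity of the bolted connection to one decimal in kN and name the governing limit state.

Bolt shear: A_b = π(16)²/4 = 201.06 mm². φR_n = 0.75 × 579 × 201.06 × 5 × 1 = 436.6 kN.
Bearing (8 mm plate, F_u = 450 MPa): end bolts L_c = 26 − 18/2 = 17, R_n = min(1.2×17×8×450, 2.4×16×8×450) = 73.44 kN/bolt; interior L_c = 59 − 18 = 41, R_n = 138.24 kN/bolt. φR_n = 0.75 × (1×73.44 + 4×138.24) = 469.8 kN.
Tension rupture (net): A_n = (78 − 1×20)×8 = 464 mm² (U = 1.0, A_e = A_n). φR_n = 0.75 × 450 × 464 = 156.6 kN.
Governing: min(436.6, 469.8, 156.6) = 156.6 kN → net-section rupture.

156.6 kN (net-section rupture governs)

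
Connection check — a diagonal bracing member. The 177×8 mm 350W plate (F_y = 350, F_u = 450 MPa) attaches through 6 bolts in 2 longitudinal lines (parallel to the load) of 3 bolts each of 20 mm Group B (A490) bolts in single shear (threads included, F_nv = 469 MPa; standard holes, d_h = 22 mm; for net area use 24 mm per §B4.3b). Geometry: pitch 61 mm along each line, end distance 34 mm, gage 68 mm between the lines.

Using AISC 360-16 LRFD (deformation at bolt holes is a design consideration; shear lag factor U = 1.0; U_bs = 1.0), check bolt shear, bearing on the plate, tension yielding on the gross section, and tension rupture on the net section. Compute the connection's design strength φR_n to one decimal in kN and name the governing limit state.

Bolt shear: A_b = π(20)²/4 = 314.16 mm². φR_n = 0.75 × 469 × 314.16 × 6 × 1 = 663.0 kN.
Bearing (8 mm plate, F_u = 450 MPa): end bolts L_c = 34 − 22/2 = 23, R_n = min(1.2×23×8×450, 2.4×20×8×450) = 99.36 kN/bolt; interior L_c = 61 − 22 = 39, R_n = 168.48 kN/bolt. φR_n = 0.75 × (2×99.36 + 4×168.48) = 654.5 kN.
Tension yield (gross): A_g = 177×8 = 1416 mm². φR_n = 0.90 × 350 × 1416 = 446.0 kN.
Tension rupture (net): A_n = (177 − 2×24)×8 = 1032 mm² (U = 1.0, A_e = A_n). φR_n = 0.75 × 450 × 1032 = 348.3 kN.
Governing: min(663.0, 654.5, 446.0, 348.3) = 348.3 kN → net-section rupture.

348.3 kN (net-section rupture governs)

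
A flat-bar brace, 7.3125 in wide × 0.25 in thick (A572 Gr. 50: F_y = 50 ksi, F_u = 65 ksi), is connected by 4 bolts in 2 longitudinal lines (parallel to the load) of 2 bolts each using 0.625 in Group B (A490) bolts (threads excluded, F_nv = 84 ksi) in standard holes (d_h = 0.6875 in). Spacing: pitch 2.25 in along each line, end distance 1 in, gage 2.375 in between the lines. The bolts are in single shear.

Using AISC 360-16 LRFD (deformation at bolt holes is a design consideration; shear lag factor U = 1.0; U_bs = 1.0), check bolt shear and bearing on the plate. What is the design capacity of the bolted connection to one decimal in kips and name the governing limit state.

55.8 kips (bearing governs)

Bolt shear: A_b = π(0.625)²/4 = 0.3068 in². φR_n = 0.75 × 84 × 0.3068 × 4 × 1 = 77.3 kips.
Bearing (0.25 in plate, F_u = 65 ksi): end bolts L_c = 1 − 0.6875/2 = 0.65625, R_n = min(1.2×0.65625×0.25×65, 2.4×0.625×0.25×65) = 12.797 kips/bolt; interior L_c = 2.25 − 0.6875 = 1.5625, R_n = 24.375 kips/bolt. φR_n = 0.75 × (2×12.797 + 2×24.375) = 55.8 kips.
Governing: min(77.3, 55.8) = 55.8 kips → bearing.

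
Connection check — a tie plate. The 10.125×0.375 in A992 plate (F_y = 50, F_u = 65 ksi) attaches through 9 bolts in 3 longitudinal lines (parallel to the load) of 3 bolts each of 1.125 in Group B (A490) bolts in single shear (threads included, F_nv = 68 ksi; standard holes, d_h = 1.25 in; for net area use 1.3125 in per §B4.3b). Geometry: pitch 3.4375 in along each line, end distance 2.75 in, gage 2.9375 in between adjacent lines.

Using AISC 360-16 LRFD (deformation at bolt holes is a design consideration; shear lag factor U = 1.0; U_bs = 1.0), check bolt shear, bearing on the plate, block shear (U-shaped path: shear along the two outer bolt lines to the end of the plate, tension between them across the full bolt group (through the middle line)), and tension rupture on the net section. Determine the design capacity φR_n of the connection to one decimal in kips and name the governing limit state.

113.1 kips (net-section rupture governs)

Bolt shear: A_b = π(1.125)²/4 = 0.99402 in². φR_n = 0.75 × 68 × 0.99402 × 9 × 1 = 456.3 kips.
Bearing (0.375 in plate, F_u = 65 ksi): end bolts L_c = 2.75 − 1.25/2 = 2.125, R_n = min(1.2×2.125×0.375×65, 2.4×1.125×0.375×65) = 62.156 kips/bolt; interior L_c = 3.4375 − 1.25 = 2.1875, R_n = 63.984 kips/bolt. φR_n = 0.75 × (3×62.156 + 6×63.984) = 427.8 kips.
Block shear: shear path 2×[2.75+2×3.4375] = 2×9.625 in, A_gv = 7.2188, A_nv = 2×(9.625 − 2.5×1.3125)×0.375 = 4.7578 in²; tension across gage: (5.875 − 2×1.3125)×0.375 = 1.2188 in². R_n = min(0.6×65×4.7578, 0.6×50×7.2188) + 1.0×65×1.2188 = min(185.55, 216.56) + 79.222 = 264.77 kips. φR_n = 0.75 × 264.77 = 198.6 kips.
Tension rupture (net): A_n = (10.125 − 3×1.3125)×0.375 = 2.3203 in² (U = 1.0, A_e = A_n). φR_n = 0.75 × 65 × 2.3203 = 113.1 kips.
Governing: min(456.3, 427.8, 198.6, 113.1) = 113.1 kips → net-section rupture.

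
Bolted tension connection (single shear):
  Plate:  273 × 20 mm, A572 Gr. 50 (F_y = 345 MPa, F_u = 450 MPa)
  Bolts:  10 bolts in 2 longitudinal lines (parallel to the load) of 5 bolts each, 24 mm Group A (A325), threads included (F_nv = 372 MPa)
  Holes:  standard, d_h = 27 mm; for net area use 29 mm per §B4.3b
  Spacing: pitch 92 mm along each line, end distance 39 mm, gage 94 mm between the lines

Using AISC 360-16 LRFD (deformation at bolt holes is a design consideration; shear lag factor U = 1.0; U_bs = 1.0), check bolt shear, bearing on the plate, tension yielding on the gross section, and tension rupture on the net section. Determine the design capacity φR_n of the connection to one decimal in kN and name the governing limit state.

1262.2 kN (bolt shear governs)

Bolt shear: A_b = π(24)²/4 = 452.39 mm². φR_n = 0.75 × 372 × 452.39 × 10 × 1 = 1262.2 kN.
Bearing (20 mm plate, F_u = 450 MPa): end bolts L_c = 39 − 27/2 = 25.5, R_n = min(1.2×25.5×20×450, 2.4×24×20×450) = 275.4 kN/bolt; interior L_c = 92 − 27 = 65, R_n = 518.4 kN/bolt. φR_n = 0.75 × (2×275.4 + 8×518.4) = 3523.5 kN.
Tension yield (gross): A_g = 273×20 = 5460 mm². φR_n = 0.90 × 345 × 5460 = 1695.3 kN.
Tension rupture (net): A_n = (273 − 2×29)×20 = 4300 mm² (U = 1.0, A_e = A_n). φR_n = 0.75 × 450 × 4300 = 1451.3 kN.
Governing: min(1262.2, 3523.5, 1695.3, 1451.3) = 1262.2 kN → bolt shear.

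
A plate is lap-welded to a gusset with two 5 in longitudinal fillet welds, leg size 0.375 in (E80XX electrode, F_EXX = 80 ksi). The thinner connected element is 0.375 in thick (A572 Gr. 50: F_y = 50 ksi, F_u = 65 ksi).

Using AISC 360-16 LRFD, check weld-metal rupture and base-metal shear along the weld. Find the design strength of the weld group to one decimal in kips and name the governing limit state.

95.4 kips (weld metal governs)

Weld metal: throat = 0.707×0.375 = 0.26513 in, L = 2×5 = 10 in. φR_n = 0.75 × 0.6 × 80 × 0.26513 × 10 = 95.4 kips.
Base metal shear (0.375 in plate): yield φR_n = 1.0×0.6×50×0.375×10 = 112.5 kips; rupture φR_n = 0.75×0.6×65×0.375×10 = 109.7 kips; take 109.7 kips (rupture).
Governing: min(95.4, 109.7) = 95.4 kips → weld metal.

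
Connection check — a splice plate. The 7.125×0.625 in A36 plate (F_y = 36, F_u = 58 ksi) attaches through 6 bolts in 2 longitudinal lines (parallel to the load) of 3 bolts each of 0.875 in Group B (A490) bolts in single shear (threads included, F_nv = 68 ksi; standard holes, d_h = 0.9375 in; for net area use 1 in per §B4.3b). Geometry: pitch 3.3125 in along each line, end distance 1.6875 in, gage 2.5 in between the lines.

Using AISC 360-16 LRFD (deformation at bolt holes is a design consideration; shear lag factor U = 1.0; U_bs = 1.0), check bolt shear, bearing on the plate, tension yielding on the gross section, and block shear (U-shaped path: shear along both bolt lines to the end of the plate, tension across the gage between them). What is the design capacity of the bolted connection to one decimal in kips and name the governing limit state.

144.3 kips (gross-section yield governs)

Bolt shear: A_b = π(0.875)²/4 = 0.60132 in². φR_n = 0.75 × 68 × 0.60132 × 6 × 1 = 184.0 kips.
Bearing (0.625 in plate, F_u = 58 ksi): end bolts L_c = 1.6875 − 0.9375/2 = 1.21875, R_n = min(1.2×1.21875×0.625×58, 2.4×0.875×0.625×58) = 53.016 kips/bolt; interior L_c = 3.3125 − 0.9375 = 2.375, R_n = 76.125 kips/bolt. φR_n = 0.75 × (2×53.016 + 4×76.125) = 307.9 kips.
Tension yield (gross): A_g = 7.125×0.625 = 4.4531 in². φR_n = 0.90 × 36 × 4.4531 = 144.3 kips.
Block shear: shear path 2×[1.6875+2×3.3125] = 2×8.3125 in, A_gv = 10.391, A_nv = 2×(8.3125 − 2.5×1)×0.625 = 7.2656 in²; tension across gage: (2.5 − 1×1)×0.625 = 0.9375 in². R_n = min(0.6×58×7.2656, 0.6×36×10.391) + 1.0×58×0.9375 = min(252.84, 224.45) + 54.375 = 278.83 kips. φR_n = 0.75 × 278.83 = 209.1 kips.
Governing: min(184.0, 307.9, 144.3, 209.1) = 144.3 kips → gross-section yield.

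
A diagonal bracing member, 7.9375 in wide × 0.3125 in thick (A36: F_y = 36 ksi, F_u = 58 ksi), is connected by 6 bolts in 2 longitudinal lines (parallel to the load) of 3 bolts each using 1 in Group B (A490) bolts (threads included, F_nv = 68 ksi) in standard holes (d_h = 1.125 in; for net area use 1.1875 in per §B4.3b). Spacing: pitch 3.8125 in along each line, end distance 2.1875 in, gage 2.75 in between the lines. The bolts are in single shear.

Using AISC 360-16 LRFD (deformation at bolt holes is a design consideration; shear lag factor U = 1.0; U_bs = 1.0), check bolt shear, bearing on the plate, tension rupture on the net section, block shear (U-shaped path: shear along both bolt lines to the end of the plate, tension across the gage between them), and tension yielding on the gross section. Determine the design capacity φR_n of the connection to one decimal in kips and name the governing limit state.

Bolt shear: A_b = π(1)²/4 = 0.7854 in². φR_n = 0.75 × 68 × 0.7854 × 6 × 1 = 240.3 kips.
Bearing (0.3125 in plate, F_u = 58 ksi): end bolts L_c = 2.1875 − 1.125/2 = 1.625, R_n = min(1.2×1.625×0.3125×58, 2.4×1×0.3125×58) = 35.344 kips/bolt; interior L_c = 3.8125 − 1.125 = 2.6875, R_n = 43.5 kips/bolt. φR_n = 0.75 × (2×35.344 + 4×43.5) = 183.5 kips.
Tension rupture (net): A_n = (7.9375 − 2×1.1875)×0.3125 = 1.7383 in² (U = 1.0, A_e = A_n). φR_n = 0.75 × 58 × 1.7383 = 75.6 kips.
Block shear: shear path 2×[2.1875+2×3.8125] = 2×9.8125 in, A_gv = 6.1328, A_nv = 2×(9.8125 − 2.5×1.1875)×0.3125 = 4.2773 in²; tension across gage: (2.75 − 1×1.1875)×0.3125 = 0.48828 in². R_n = min(0.6×58×4.2773, 0.6×36×6.1328) + 1.0×58×0.48828 = min(148.85, 132.47) + 28.32 = 160.79 kips. φR_n = 0.75 × 160.79 = 120.6 kips.
Tension yield (gross): A_g = 7.9375×0.3125 = 2.4805 in². φR_n = 0.90 × 36 × 2.4805 = 80.4 kips.
Governing: min(240.3, 183.5, 75.6, 120.6, 80.4) = 75.6 kips → net-section rupture.

75.6 kips (net-section rupture governs)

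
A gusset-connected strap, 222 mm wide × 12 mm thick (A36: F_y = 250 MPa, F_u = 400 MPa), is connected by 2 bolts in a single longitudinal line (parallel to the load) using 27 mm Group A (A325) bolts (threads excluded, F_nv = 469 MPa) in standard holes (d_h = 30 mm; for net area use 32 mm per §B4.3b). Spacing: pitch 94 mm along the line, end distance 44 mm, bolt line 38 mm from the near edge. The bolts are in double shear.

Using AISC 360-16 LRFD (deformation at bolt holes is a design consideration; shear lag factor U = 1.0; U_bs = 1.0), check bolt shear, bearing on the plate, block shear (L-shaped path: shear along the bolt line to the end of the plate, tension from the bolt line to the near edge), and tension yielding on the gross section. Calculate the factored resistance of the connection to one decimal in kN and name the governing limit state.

265.5 kN (block shear governs)

Bolt shear: A_b = π(27)²/4 = 572.56 mm². φR_n = 0.75 × 469 × 572.56 × 2 × 2 = 805.6 kN.
Bearing (12 mm plate, F_u = 400 MPa): end bolts L_c = 44 − 30/2 = 29, R_n = min(1.2×29×12×400, 2.4×27×12×400) = 167.04 kN/bolt; interior L_c = 94 − 30 = 64, R_n = 311.04 kN/bolt. φR_n = 0.75 × (1×167.04 + 1×311.04) = 358.6 kN.
Block shear: shear path 1×[44+1×94] = 1×138 mm, A_gv = 1656, A_nv = 1×(138 − 1.5×32)×12 = 1080 mm²; tension to near edge: (38 − 0.5×32)×12 = 264 mm². R_n = min(0.6×400×1080, 0.6×250×1656) + 1.0×400×264 = min(259.2, 248.4) + 105.6 = 354 kN. φR_n = 0.75 × 354 = 265.5 kN.
Tension yield (gross): A_g = 222×12 = 2664 mm². φR_n = 0.90 × 250 × 2664 = 599.4 kN.
Governing: min(805.6, 358.6, 265.5, 599.4) = 265.5 kN → block shear.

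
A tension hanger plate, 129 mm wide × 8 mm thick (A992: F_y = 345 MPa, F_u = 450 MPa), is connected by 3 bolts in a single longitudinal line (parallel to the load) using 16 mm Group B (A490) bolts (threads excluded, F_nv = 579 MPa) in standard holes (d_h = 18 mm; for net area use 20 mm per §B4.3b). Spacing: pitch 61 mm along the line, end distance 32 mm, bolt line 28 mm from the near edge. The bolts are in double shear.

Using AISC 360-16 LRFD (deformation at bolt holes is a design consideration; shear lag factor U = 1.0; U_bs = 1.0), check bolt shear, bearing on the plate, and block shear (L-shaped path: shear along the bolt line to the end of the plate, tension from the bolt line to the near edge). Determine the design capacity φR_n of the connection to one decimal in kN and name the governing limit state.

217.1 kN (block shear governs)

Bolt shear: A_b = π(16)²/4 = 201.06 mm². φR_n = 0.75 × 579 × 201.06 × 3 × 2 = 523.9 kN.
Bearing (8 mm plate, F_u = 450 MPa): end bolts L_c = 32 − 18/2 = 23, R_n = min(1.2×23×8×450, 2.4×16×8×450) = 99.36 kN/bolt; interior L_c = 61 − 18 = 43, R_n = 138.24 kN/bolt. φR_n = 0.75 × (1×99.36 + 2×138.24) = 281.9 kN.
Block shear: shear path 1×[32+2×61] = 1×154 mm, A_gv = 1232, A_nv = 1×(154 − 2.5×20)×8 = 832 mm²; tension to near edge: (28 − 0.5×20)×8 = 144 mm². R_n = min(0.6×450×832, 0.6×345×1232) + 1.0×450×144 = min(224.64, 255.02) + 64.8 = 289.44 kN. φR_n = 0.75 × 289.44 = 217.1 kN.
Governing: min(523.9, 281.9, 217.1) = 217.1 kN → block shear.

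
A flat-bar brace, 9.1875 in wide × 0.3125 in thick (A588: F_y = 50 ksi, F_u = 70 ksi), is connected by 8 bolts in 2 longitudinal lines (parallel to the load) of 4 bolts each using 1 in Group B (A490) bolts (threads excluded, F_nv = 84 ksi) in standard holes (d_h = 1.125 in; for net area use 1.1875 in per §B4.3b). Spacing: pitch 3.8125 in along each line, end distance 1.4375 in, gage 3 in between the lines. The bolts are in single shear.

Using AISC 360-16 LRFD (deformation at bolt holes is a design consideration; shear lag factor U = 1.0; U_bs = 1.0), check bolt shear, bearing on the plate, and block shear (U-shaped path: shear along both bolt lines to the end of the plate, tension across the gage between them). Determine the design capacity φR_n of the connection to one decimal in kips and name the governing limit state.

201.4 kips (block shear governs)

Bolt shear: A_b = π(1)²/4 = 0.7854 in². φR_n = 0.75 × 84 × 0.7854 × 8 × 1 = 395.8 kips.
Bearing (0.3125 in plate, F_u = 70 ksi): end bolts L_c = 1.4375 − 1.125/2 = 0.875, R_n = min(1.2×0.875×0.3125×70, 2.4×1×0.3125×70) = 22.969 kips/bolt; interior L_c = 3.8125 − 1.125 = 2.6875, R_n = 52.5 kips/bolt. φR_n = 0.75 × (2×22.969 + 6×52.5) = 270.7 kips.
Block shear: shear path 2×[1.4375+3×3.8125] = 2×12.875 in, A_gv = 8.0469, A_nv = 2×(12.875 − 3.5×1.1875)×0.3125 = 5.4492 in²; tension across gage: (3 − 1×1.1875)×0.3125 = 0.56641 in². R_n = min(0.6×70×5.4492, 0.6×50×8.0469) + 1.0×70×0.56641 = min(228.87, 241.41) + 39.649 = 268.52 kips. φR_n = 0.75 × 268.52 = 201.4 kips.
Governing: min(395.8, 270.7, 201.4) = 201.4 kips → block shear.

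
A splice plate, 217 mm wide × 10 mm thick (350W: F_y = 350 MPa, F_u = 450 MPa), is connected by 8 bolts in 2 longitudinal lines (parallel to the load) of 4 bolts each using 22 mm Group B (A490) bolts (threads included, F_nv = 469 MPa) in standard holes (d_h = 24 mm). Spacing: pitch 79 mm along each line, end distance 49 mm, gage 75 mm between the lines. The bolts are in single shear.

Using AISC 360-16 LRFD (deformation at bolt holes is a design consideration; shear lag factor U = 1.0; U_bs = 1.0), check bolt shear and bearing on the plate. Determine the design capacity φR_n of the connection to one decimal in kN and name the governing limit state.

Bolt shear: A_b = π(22)²/4 = 380.13 mm². φR_n = 0.75 × 469 × 380.13 × 8 × 1 = 1069.7 kN.
Bearing (10 mm plate, F_u = 450 MPa): end bolts L_c = 49 − 24/2 = 37, R_n = min(1.2×37×10×450, 2.4×22×10×450) = 199.8 kN/bolt; interior L_c = 79 − 24 = 55, R_n = 237.6 kN/bolt. φR_n = 0.75 × (2×199.8 + 6×237.6) = 1368.9 kN.
Governing: min(1069.7, 1368.9) = 1069.7 kN → bolt shear.

1069.7 kN (bolt shear governs)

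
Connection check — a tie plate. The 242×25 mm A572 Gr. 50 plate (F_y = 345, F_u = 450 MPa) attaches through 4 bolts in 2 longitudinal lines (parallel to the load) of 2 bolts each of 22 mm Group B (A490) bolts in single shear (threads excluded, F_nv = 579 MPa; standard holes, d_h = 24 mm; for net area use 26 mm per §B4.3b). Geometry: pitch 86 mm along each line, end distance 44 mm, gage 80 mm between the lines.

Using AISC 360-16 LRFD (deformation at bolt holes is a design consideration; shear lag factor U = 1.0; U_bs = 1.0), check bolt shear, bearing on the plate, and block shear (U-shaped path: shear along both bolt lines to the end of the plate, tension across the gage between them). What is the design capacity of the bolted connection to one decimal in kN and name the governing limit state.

660.3 kN (bolt shear governs)

Bolt shear: A_b = π(22)²/4 = 380.13 mm². φR_n = 0.75 × 579 × 380.13 × 4 × 1 = 660.3 kN.
Bearing (25 mm plate, F_u = 450 MPa): end bolts L_c = 44 − 24/2 = 32, R_n = min(1.2×32×25×450, 2.4×22×25×450) = 432 kN/bolt; interior L_c = 86 − 24 = 62, R_n = 594 kN/bolt. φR_n = 0.75 × (2×432 + 2×594) = 1539.0 kN.
Block shear: shear path 2×[44+1×86] = 2×130 mm, A_gv = 6500, A_nv = 2×(130 − 1.5×26)×25 = 4550 mm²; tension across gage: (80 − 1×26)×25 = 1350 mm². R_n = min(0.6×450×4550, 0.6×345×6500) + 1.0×450×1350 = min(1228.5, 1345.5) + 607.5 = 1836 kN. φR_n = 0.75 × 1836 = 1377.0 kN.
Governing: min(660.3, 1539.0, 1377.0) = 660.3 kN → bolt shear.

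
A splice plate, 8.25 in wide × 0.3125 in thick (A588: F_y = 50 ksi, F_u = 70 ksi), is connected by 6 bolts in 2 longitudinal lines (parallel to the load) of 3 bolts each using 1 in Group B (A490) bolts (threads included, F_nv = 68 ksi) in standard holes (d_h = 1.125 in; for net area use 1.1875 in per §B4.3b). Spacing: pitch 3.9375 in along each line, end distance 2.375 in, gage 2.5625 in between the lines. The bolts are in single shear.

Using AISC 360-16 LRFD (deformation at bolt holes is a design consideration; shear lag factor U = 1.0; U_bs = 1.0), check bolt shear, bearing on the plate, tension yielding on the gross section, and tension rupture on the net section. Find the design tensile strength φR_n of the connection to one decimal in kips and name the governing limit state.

96.4 kips (net-section rupture governs)

Bolt shear: A_b = π(1)²/4 = 0.7854 in². φR_n = 0.75 × 68 × 0.7854 × 6 × 1 = 240.3 kips.
Bearing (0.3125 in plate, F_u = 70 ksi): end bolts L_c = 2.375 − 1.125/2 = 1.8125, R_n = min(1.2×1.8125×0.3125×70, 2.4×1×0.3125×70) = 47.578 kips/bolt; interior L_c = 3.9375 − 1.125 = 2.8125, R_n = 52.5 kips/bolt. φR_n = 0.75 × (2×47.578 + 4×52.5) = 228.9 kips.
Tension yield (gross): A_g = 8.25×0.3125 = 2.5781 in². φR_n = 0.90 × 50 × 2.5781 = 116.0 kips.
Tension rupture (net): A_n = (8.25 − 2×1.1875)×0.3125 = 1.8359 in² (U = 1.0, A_e = A_n). φR_n = 0.75 × 70 × 1.8359 = 96.4 kips.
Governing: min(240.3, 228.9, 116.0, 96.4) = 96.4 kips → net-section rupture.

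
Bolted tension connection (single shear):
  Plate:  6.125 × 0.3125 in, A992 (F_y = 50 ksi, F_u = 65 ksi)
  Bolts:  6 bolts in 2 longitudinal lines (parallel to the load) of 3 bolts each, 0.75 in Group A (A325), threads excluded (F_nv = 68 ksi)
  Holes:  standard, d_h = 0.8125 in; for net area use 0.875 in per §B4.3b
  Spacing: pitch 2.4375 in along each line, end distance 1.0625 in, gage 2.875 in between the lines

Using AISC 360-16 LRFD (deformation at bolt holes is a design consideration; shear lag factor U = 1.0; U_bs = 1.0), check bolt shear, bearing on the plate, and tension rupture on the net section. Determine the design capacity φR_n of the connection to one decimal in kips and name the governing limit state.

66.7 kips (net-section rupture governs)

Bolt shear: A_b = π(0.75)²/4 = 0.44179 in². φR_n = 0.75 × 68 × 0.44179 × 6 × 1 = 135.2 kips.
Bearing (0.3125 in plate, F_u = 65 ksi): end bolts L_c = 1.0625 − 0.8125/2 = 0.65625, R_n = min(1.2×0.65625×0.3125×65, 2.4×0.75×0.3125×65) = 15.996 kips/bolt; interior L_c = 2.4375 − 0.8125 = 1.625, R_n = 36.563 kips/bolt. φR_n = 0.75 × (2×15.996 + 4×36.563) = 133.7 kips.
Tension rupture (net): A_n = (6.125 − 2×0.875)×0.3125 = 1.3672 in² (U = 1.0, A_e = A_n). φR_n = 0.75 × 65 × 1.3672 = 66.7 kips.
Governing: min(135.2, 133.7, 66.7) = 66.7 kips → net-section rupture.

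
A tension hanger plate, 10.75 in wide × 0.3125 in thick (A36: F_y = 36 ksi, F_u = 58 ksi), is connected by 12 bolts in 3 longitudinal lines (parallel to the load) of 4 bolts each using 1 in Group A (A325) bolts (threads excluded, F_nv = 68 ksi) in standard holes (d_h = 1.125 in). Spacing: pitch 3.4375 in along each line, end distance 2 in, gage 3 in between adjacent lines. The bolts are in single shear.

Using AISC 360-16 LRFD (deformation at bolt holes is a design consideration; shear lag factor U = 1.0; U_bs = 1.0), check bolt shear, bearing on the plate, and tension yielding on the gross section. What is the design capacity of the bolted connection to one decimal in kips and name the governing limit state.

Bolt shear: A_b = π(1)²/4 = 0.7854 in². φR_n = 0.75 × 68 × 0.7854 × 12 × 1 = 480.7 kips.
Bearing (0.3125 in plate, F_u = 58 ksi): end bolts L_c = 2 − 1.125/2 = 1.4375, R_n = min(1.2×1.4375×0.3125×58, 2.4×1×0.3125×58) = 31.266 kips/bolt; interior L_c = 3.4375 − 1.125 = 2.3125, R_n = 43.5 kips/bolt. φR_n = 0.75 × (3×31.266 + 9×43.5) = 364.0 kips.
Tension yield (gross): A_g = 10.75×0.3125 = 3.3594 in². φR_n = 0.90 × 36 × 3.3594 = 108.8 kips.
Governing: min(480.7, 364.0, 108.8) = 108.8 kips → gross-section yield.

108.8 kips (gross-section yield governs)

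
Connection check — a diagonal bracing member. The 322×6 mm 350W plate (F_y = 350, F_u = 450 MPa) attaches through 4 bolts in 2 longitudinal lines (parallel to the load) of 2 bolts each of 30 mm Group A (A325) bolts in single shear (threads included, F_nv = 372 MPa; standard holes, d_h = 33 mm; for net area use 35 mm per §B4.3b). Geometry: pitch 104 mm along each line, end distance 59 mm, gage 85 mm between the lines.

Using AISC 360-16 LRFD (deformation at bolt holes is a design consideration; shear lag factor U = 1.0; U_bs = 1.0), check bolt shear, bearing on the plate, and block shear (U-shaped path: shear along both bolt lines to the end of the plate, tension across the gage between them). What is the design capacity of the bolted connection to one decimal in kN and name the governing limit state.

369.8 kN (block shear governs)

Bolt shear: A_b = π(30)²/4 = 706.86 mm². φR_n = 0.75 × 372 × 706.86 × 4 × 1 = 788.9 kN.
Bearing (6 mm plate, F_u = 450 MPa): end bolts L_c = 59 − 33/2 = 42.5, R_n = min(1.2×42.5×6×450, 2.4×30×6×450) = 137.7 kN/bolt; interior L_c = 104 − 33 = 71, R_n = 194.4 kN/bolt. φR_n = 0.75 × (2×137.7 + 2×194.4) = 498.2 kN.
Block shear: shear path 2×[59+1×104] = 2×163 mm, A_gv = 1956, A_nv = 2×(163 − 1.5×35)×6 = 1326 mm²; tension across gage: (85 − 1×35)×6 = 300 mm². R_n = min(0.6×450×1326, 0.6×350×1956) + 1.0×450×300 = min(358.02, 410.76) + 135 = 493.02 kN. φR_n = 0.75 × 493.02 = 369.8 kN.
Governing: min(788.9, 498.2, 369.8) = 369.8 kN → block shear.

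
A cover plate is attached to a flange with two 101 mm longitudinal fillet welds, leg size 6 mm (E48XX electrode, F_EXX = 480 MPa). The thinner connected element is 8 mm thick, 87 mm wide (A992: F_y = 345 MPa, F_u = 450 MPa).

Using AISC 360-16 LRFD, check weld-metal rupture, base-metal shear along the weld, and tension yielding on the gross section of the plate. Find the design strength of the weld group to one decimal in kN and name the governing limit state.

Weld metal: throat = 0.707×6 = 4.242 mm, L = 2×101 = 202 mm. φR_n = 0.75 × 0.6 × 480 × 4.242 × 202 = 185.1 kN.
Base metal shear (8 mm plate): yield φR_n = 1.0×0.6×345×8×202 = 334.5 kN; rupture φR_n = 0.75×0.6×450×8×202 = 327.2 kN; take 327.2 kN (rupture).
Tension yield (gross): A_g = 87×8 = 696 mm². φR_n = 0.90 × 345 × 696 = 216.1 kN.
Governing: min(185.1, 327.2, 216.1) = 185.1 kN → weld metal.

185.1 kN (weld metal governs)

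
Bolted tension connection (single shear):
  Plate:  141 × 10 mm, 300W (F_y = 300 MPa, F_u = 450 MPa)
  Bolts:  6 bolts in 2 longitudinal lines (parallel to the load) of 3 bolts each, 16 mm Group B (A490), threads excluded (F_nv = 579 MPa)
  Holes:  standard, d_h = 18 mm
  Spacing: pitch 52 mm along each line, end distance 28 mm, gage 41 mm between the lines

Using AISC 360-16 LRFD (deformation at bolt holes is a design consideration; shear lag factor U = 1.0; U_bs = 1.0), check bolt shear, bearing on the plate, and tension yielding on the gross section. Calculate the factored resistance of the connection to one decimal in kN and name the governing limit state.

Bolt shear: A_b = π(16)²/4 = 201.06 mm². φR_n = 0.75 × 579 × 201.06 × 6 × 1 = 523.9 kN.
Bearing (10 mm plate, F_u = 450 MPa): end bolts L_c = 28 − 18/2 = 19, R_n = min(1.2×19×10×450, 2.4×16×10×450) = 102.6 kN/bolt; interior L_c = 52 − 18 = 34, R_n = 172.8 kN/bolt. φR_n = 0.75 × (2×102.6 + 4×172.8) = 672.3 kN.
Tension yield (gross): A_g = 141×10 = 1410 mm². φR_n = 0.90 × 300 × 1410 = 380.7 kN.
Governing: min(523.9, 672.3, 380.7) = 380.7 kN → gross-section yield.

380.7 kN (gross-section yield governs)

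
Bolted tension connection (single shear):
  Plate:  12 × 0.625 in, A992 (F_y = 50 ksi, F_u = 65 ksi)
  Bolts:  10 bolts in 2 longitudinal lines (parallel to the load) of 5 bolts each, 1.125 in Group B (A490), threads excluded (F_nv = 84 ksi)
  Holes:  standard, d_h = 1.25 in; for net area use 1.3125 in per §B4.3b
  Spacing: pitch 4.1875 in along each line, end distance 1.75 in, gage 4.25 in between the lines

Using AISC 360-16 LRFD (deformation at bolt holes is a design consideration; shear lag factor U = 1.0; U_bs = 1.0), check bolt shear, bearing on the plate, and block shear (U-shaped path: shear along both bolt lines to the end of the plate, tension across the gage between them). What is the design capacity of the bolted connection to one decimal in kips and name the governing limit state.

Bolt shear: A_b = π(1.125)²/4 = 0.99402 in². φR_n = 0.75 × 84 × 0.99402 × 10 × 1 = 626.2 kips.
Bearing (0.625 in plate, F_u = 65 ksi): end bolts L_c = 1.75 − 1.25/2 = 1.125, R_n = min(1.2×1.125×0.625×65, 2.4×1.125×0.625×65) = 54.844 kips/bolt; interior L_c = 4.1875 − 1.25 = 2.9375, R_n = 109.69 kips/bolt. φR_n = 0.75 × (2×54.844 + 8×109.69) = 740.4 kips.
Block shear: shear path 2×[1.75+4×4.1875] = 2×18.5 in, A_gv = 23.125, A_nv = 2×(18.5 − 4.5×1.3125)×0.625 = 15.742 in²; tension across gage: (4.25 − 1×1.3125)×0.625 = 1.8359 in². R_n = min(0.6×65×15.742, 0.6×50×23.125) + 1.0×65×1.8359 = min(613.94, 693.75) + 119.33 = 733.27 kips. φR_n = 0.75 × 733.27 = 550.0 kips.
Governing: min(626.2, 740.4, 550.0) = 550.0 kips → block shear.

550.0 kips (block shear governs)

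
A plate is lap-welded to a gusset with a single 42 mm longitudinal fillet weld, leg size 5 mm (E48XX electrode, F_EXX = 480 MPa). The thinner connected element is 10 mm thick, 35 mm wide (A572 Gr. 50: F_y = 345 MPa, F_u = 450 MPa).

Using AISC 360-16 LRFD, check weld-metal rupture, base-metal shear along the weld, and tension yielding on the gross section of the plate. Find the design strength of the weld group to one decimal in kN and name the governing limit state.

32.1 kN (weld metal governs)

Weld metal: throat = 0.707×5 = 3.535 mm, L = 42 mm. φR_n = 0.75 × 0.6 × 480 × 3.535 × 42 = 32.1 kN.
Base metal shear (10 mm plate): yield φR_n = 1.0×0.6×345×10×42 = 86.9 kN; rupture φR_n = 0.75×0.6×450×10×42 = 85.1 kN; take 85.1 kN (rupture).
Tension yield (gross): A_g = 35×10 = 350 mm². φR_n = 0.90 × 345 × 350 = 108.7 kN.
Governing: min(32.1, 85.1, 108.7) = 32.1 kN → weld metal.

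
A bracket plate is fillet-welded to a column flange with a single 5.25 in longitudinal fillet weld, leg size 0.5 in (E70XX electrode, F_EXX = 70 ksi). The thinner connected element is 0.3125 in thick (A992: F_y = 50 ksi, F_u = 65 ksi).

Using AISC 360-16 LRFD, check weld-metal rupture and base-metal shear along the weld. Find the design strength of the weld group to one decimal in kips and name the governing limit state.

48.0 kips (base-metal shear governs)

Weld metal: throat = 0.707×0.5 = 0.3535 in, L = 5.25 in. φR_n = 0.75 × 0.6 × 70 × 0.3535 × 5.25 = 58.5 kips.
Base metal shear (0.3125 in plate): yield φR_n = 1.0×0.6×50×0.3125×5.25 = 49.2 kips; rupture φR_n = 0.75×0.6×65×0.3125×5.25 = 48.0 kips; take 48.0 kips (rupture).
Governing: min(58.5, 48.0) = 48.0 kips → base-metal shear.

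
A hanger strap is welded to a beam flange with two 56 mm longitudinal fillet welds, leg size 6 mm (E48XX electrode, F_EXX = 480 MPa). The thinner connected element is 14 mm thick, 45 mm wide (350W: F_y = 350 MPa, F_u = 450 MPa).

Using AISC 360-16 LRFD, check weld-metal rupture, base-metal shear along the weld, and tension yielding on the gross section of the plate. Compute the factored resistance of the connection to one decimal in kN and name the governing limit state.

102.6 kN (weld metal governs)

Weld metal: throat = 0.707×6 = 4.242 mm, L = 2×56 = 112 mm. φR_n = 0.75 × 0.6 × 480 × 4.242 × 112 = 102.6 kN.
Base metal shear (14 mm plate): yield φR_n = 1.0×0.6×350×14×112 = 329.3 kN; rupture φR_n = 0.75×0.6×450×14×112 = 317.5 kN; take 317.5 kN (rupture).
Tension yield (gross): A_g = 45×14 = 630 mm². φR_n = 0.90 × 350 × 630 = 198.5 kN.
Governing: min(102.6, 317.5, 198.5) = 102.6 kN → weld metal.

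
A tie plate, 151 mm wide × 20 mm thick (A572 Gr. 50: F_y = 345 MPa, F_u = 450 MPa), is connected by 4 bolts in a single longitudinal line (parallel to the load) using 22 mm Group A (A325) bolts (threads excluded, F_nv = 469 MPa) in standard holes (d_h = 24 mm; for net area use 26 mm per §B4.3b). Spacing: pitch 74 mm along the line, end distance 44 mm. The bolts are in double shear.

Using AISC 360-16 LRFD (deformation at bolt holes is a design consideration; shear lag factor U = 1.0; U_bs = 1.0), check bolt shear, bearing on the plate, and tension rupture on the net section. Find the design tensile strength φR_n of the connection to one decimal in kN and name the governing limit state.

Bolt shear: A_b = π(22)²/4 = 380.13 mm². φR_n = 0.75 × 469 × 380.13 × 4 × 2 = 1069.7 kN.
Bearing (20 mm plate, F_u = 450 MPa): end bolts L_c = 44 − 24/2 = 32, R_n = min(1.2×32×20×450, 2.4×22×20×450) = 345.6 kN/bolt; interior L_c = 74 − 24 = 50, R_n = 475.2 kN/bolt. φR_n = 0.75 × (1×345.6 + 3×475.2) = 1328.4 kN.
Tension rupture (net): A_n = (151 − 1×26)×20 = 2500 mm² (U = 1.0, A_e = A_n). φR_n = 0.75 × 450 × 2500 = 843.8 kN.
Governing: min(1069.7, 1328.4, 843.8) = 843.8 kN → net-section rupture.

843.8 kN (net-section rupture governs)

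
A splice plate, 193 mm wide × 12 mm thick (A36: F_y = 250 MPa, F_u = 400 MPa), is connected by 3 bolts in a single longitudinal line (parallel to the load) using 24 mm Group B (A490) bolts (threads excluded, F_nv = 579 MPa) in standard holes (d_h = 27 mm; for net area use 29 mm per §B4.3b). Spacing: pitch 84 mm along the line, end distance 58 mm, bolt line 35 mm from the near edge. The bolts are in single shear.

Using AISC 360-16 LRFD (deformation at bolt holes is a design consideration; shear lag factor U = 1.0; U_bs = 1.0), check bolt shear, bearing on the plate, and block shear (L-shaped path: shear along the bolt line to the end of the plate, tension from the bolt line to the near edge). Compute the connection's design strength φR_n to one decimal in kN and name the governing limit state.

378.9 kN (block shear governs)

Bolt shear: A_b = π(24)²/4 = 452.39 mm². φR_n = 0.75 × 579 × 452.39 × 3 × 1 = 589.4 kN.
Bearing (12 mm plate, F_u = 400 MPa): end bolts L_c = 58 − 27/2 = 44.5, R_n = min(1.2×44.5×12×400, 2.4×24×12×400) = 256.32 kN/bolt; interior L_c = 84 − 27 = 57, R_n = 276.48 kN/bolt. φR_n = 0.75 × (1×256.32 + 2×276.48) = 607.0 kN.
Block shear: shear path 1×[58+2×84] = 1×226 mm, A_gv = 2712, A_nv = 1×(226 − 2.5×29)×12 = 1842 mm²; tension to near edge: (35 − 0.5×29)×12 = 246 mm². R_n = min(0.6×400×1842, 0.6×250×2712) + 1.0×400×246 = min(442.08, 406.8) + 98.4 = 505.2 kN. φR_n = 0.75 × 505.2 = 378.9 kN.
Governing: min(589.4, 607.0, 378.9) = 378.9 kN → block shear.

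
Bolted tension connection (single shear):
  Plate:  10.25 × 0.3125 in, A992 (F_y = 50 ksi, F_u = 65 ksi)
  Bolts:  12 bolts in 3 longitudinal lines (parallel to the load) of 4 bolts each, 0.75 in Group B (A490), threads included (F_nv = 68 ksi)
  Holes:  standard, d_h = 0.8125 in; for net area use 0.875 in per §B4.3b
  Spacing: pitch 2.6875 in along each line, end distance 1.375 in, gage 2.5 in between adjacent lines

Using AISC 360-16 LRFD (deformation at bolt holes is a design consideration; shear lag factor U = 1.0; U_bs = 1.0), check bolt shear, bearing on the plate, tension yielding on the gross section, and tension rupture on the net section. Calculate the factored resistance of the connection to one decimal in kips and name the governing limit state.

Bolt shear: A_b = π(0.75)²/4 = 0.44179 in². φR_n = 0.75 × 68 × 0.44179 × 12 × 1 = 270.4 kips.
Bearing (0.3125 in plate, F_u = 65 ksi): end bolts L_c = 1.375 − 0.8125/2 = 0.96875, R_n = min(1.2×0.96875×0.3125×65, 2.4×0.75×0.3125×65) = 23.613 kips/bolt; interior L_c = 2.6875 − 0.8125 = 1.875, R_n = 36.563 kips/bolt. φR_n = 0.75 × (3×23.613 + 9×36.563) = 299.9 kips.
Tension yield (gross): A_g = 10.25×0.3125 = 3.2031 in². φR_n = 0.90 × 50 × 3.2031 = 144.1 kips.
Tension rupture (net): A_n = (10.25 − 3×0.875)×0.3125 = 2.3828 in² (U = 1.0, A_e = A_n). φR_n = 0.75 × 65 × 2.3828 = 116.2 kips.
Governing: min(270.4, 299.9, 144.1, 116.2) = 116.2 kips → net-section rupture.

116.2 kips (net-section rupture governs)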